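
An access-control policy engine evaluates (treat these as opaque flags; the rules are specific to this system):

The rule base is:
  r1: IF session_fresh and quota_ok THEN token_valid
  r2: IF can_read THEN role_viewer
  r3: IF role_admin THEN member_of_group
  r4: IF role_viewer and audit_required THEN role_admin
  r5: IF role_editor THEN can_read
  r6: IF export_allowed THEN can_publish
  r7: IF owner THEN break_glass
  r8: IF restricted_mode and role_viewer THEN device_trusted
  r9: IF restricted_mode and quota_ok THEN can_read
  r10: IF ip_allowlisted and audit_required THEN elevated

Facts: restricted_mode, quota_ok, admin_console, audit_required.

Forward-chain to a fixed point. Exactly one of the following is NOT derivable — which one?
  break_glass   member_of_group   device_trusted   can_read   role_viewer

Round 1 — r9, derive can_read.
Round 2 — r2, derive role_viewer.
Round 3 — r4, r8, derive role_admin, device_trusted.
Round 4 — r3, derive member_of_group.
Derived: member_of_group (round 4), role_viewer (round 2), can_read (round 1), device_trusted (round 3). break_glass never appears in any round.

break_glass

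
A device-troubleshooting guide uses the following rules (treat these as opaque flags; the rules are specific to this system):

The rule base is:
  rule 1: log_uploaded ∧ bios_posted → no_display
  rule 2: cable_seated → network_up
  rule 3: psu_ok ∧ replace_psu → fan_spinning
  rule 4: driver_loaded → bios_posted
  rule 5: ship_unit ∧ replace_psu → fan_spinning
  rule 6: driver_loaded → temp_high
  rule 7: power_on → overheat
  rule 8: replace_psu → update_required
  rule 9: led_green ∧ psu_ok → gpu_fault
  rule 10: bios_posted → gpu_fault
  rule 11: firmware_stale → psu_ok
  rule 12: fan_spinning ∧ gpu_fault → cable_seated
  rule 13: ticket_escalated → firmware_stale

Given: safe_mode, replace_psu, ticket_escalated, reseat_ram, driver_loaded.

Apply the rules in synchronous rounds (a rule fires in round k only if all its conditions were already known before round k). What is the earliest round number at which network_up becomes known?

5

[1] rule 4 [driver_loaded → bios_posted]; rule 6 [driver_loaded → temp_high]; rule 8 [replace_psu → update_required]; rule 13 [ticket_escalated → firmware_stale]. ⇒ new: bios_posted, temp_high, update_required, firmware_stale.
[2] rule 10 [bios_posted → gpu_fault]; rule 11 [firmware_stale → psu_ok]. ⇒ new: gpu_fault, psu_ok.
[3] rule 3 [psu_ok ∧ replace_psu → fan_spinning]. ⇒ new: fan_spinning.
[4] rule 12 [fan_spinning ∧ gpu_fault → cable_seated]. ⇒ new: cable_seated.
[5] rule 2 [cable_seated → network_up]. ⇒ new: network_up.
network_up first appears in round 5.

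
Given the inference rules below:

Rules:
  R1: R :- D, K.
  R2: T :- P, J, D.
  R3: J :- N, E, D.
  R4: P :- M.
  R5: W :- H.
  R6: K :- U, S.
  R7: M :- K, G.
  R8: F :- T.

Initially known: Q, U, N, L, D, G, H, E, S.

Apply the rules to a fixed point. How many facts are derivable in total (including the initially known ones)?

17

Round 1: R3 [J :- N, E, D.]; R5 [W :- H.]; R6 [K :- U, S.]. Adds J, W, K.
Round 2: R1 [R :- D, K.]; R7 [M :- K, G.]. Adds R, M.
Round 3: R4 [P :- M.]. Adds P.
Round 4: R2 [T :- P, J, D.]. Adds T.
Round 5: R8 [F :- T.]. Adds F.
Closure: {D, E, F, G, H, J, K, L, M, N, P, Q, R, S, T, U, W} — 17 facts.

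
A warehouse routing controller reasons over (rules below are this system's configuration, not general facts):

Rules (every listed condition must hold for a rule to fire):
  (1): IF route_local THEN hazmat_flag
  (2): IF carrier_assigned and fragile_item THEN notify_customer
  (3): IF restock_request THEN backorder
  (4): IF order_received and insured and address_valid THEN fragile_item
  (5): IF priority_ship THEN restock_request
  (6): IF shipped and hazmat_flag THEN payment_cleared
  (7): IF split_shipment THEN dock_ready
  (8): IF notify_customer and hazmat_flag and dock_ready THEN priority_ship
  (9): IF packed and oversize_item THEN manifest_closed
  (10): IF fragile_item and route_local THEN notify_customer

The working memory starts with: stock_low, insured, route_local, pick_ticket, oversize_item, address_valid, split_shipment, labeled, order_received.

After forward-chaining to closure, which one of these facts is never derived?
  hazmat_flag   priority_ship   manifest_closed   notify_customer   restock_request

Round 1 — (1), (4), (7), derive hazmat_flag, fragile_item, dock_ready.
Round 2 — (10), derive notify_customer.
Round 3 — (8), derive priority_ship.
Round 4 — (5), derive restock_request.
Round 5 — (3), derive backorder.
Derived: priority_ship (round 3), notify_customer (round 2), restock_request (round 4), hazmat_flag (round 1). manifest_closed never appears in any round.

manifest_closed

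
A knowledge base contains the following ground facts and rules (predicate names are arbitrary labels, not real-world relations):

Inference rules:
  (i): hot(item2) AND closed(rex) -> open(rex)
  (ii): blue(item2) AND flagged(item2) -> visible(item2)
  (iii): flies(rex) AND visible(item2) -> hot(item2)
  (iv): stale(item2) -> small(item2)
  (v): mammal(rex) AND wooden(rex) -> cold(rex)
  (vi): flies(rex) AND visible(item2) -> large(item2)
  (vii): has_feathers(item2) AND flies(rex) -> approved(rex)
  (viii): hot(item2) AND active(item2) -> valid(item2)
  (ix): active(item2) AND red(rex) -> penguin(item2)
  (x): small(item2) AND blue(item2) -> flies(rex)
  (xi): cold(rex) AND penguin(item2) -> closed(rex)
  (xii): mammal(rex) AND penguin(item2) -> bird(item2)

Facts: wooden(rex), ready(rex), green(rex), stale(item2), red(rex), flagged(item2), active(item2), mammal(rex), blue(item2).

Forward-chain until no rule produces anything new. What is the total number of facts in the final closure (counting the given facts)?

20

Round 1: (ii) [blue(item2) AND flagged(item2) -> visible(item2)]; (iv) [stale(item2) -> small(item2)]; (v) [mammal(rex) AND wooden(rex) -> cold(rex)]; (ix) [active(item2) AND red(rex) -> penguin(item2)]. New: visible(item2), small(item2), cold(rex), penguin(item2).
Round 2: (x) [small(item2) AND blue(item2) -> flies(rex)]; (xi) [cold(rex) AND penguin(item2) -> closed(rex)]; (xii) [mammal(rex) AND penguin(item2) -> bird(item2)]. New: flies(rex), closed(rex), bird(item2).
Round 3: (iii) [flies(rex) AND visible(item2) -> hot(item2)]; (vi) [flies(rex) AND visible(item2) -> large(item2)]. New: hot(item2), large(item2).
Round 4: (i) [hot(item2) AND closed(rex) -> open(rex)]; (viii) [hot(item2) AND active(item2) -> valid(item2)]. New: open(rex), valid(item2).
Closure: {active(item2), bird(item2), blue(item2), closed(rex), cold(rex), flagged(item2), flies(rex), green(rex), hot(item2), large(item2), mammal(rex), open(rex), penguin(item2), ready(rex), red(rex), small(item2), stale(item2), valid(item2), visible(item2), wooden(rex)} — 20 facts.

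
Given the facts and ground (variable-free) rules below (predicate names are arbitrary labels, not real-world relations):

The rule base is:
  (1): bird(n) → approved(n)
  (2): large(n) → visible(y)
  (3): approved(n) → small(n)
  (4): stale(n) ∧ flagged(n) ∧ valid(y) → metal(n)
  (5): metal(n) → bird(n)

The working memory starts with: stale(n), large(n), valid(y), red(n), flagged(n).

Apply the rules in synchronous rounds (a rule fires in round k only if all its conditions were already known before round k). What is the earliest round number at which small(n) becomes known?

Round 1 fires (2), (4), giving visible(y), metal(n).
Round 2 fires (5), giving bird(n).
Round 3 fires (1), giving approved(n).
Round 4 fires (3), giving small(n).
small(n) first appears in round 4.

4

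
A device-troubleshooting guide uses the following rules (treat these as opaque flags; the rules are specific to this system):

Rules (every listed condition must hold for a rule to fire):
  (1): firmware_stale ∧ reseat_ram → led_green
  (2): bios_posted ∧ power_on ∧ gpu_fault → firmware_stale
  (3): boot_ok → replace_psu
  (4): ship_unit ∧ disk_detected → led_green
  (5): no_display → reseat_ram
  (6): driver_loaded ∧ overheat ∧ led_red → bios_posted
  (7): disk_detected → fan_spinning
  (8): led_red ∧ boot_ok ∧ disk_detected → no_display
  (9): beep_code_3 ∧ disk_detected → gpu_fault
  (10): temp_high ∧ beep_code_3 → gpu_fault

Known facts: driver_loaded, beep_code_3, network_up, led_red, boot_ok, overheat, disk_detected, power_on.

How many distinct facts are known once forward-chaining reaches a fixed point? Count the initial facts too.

16

Round 1 — (3), (6), (7), (8), (9), derive replace_psu, bios_posted, fan_spinning, no_display, gpu_fault.
Round 2 — (2), (5), derive firmware_stale, reseat_ram.
Round 3 — (1), derive led_green.
Closure: {beep_code_3, bios_posted, boot_ok, disk_detected, driver_loaded, fan_spinning, firmware_stale, gpu_fault, led_green, led_red, network_up, no_display, overheat, power_on, replace_psu, reseat_ram} — 16 facts.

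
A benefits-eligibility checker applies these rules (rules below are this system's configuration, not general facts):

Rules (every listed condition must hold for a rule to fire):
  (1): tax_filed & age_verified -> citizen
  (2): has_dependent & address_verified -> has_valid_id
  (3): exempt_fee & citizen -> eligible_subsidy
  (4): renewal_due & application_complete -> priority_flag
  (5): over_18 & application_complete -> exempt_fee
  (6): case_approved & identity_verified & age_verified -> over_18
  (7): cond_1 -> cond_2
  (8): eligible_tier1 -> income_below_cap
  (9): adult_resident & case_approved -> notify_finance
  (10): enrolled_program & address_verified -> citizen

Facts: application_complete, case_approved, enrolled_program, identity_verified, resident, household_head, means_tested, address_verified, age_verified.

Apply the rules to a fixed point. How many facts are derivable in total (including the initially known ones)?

13

Round 1 fires (6), (10), giving over_18, citizen.
Round 2 fires (5), giving exempt_fee.
Round 3 fires (3), giving eligible_subsidy.
Closure: {address_verified, age_verified, application_complete, case_approved, citizen, eligible_subsidy, enrolled_program, exempt_fee, household_head, identity_verified, means_tested, over_18, resident} — 13 facts.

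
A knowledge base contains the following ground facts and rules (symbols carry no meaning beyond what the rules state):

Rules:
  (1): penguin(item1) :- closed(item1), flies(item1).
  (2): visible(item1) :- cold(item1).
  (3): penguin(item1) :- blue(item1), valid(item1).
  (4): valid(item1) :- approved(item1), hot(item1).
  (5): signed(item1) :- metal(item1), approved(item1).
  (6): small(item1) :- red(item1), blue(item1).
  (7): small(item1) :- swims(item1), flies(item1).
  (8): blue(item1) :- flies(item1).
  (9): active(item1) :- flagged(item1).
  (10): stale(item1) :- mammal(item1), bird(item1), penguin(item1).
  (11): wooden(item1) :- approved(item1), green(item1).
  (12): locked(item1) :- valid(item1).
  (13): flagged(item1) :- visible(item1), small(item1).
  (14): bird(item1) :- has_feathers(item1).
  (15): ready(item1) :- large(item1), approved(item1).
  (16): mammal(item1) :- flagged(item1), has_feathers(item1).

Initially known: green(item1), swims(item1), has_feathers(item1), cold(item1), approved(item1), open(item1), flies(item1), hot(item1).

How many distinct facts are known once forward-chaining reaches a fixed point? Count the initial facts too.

20

Round 1: (2) [visible(item1) :- cold(item1).]; (4) [valid(item1) :- approved(item1), hot(item1).]; (7) [small(item1) :- swims(item1), flies(item1).]; (8) [blue(item1) :- flies(item1).]; (11) [wooden(item1) :- approved(item1), green(item1).]; (14) [bird(item1) :- has_feathers(item1).]. New: visible(item1), valid(item1), small(item1), blue(item1), wooden(item1), bird(item1).
Round 2: (3) [penguin(item1) :- blue(item1), valid(item1).]; (12) [locked(item1) :- valid(item1).]; (13) [flagged(item1) :- visible(item1), small(item1).]. New: penguin(item1), locked(item1), flagged(item1).
Round 3: (9) [active(item1) :- flagged(item1).]; (16) [mammal(item1) :- flagged(item1), has_feathers(item1).]. New: active(item1), mammal(item1).
Round 4: (10) [stale(item1) :- mammal(item1), bird(item1), penguin(item1).]. New: stale(item1).
Closure: {active(item1), approved(item1), bird(item1), blue(item1), cold(item1), flagged(item1), flies(item1), green(item1), has_feathers(item1), hot(item1), locked(item1), mammal(item1), open(item1), penguin(item1), small(item1), stale(item1), swims(item1), valid(item1), visible(item1), wooden(item1)} — 20 facts.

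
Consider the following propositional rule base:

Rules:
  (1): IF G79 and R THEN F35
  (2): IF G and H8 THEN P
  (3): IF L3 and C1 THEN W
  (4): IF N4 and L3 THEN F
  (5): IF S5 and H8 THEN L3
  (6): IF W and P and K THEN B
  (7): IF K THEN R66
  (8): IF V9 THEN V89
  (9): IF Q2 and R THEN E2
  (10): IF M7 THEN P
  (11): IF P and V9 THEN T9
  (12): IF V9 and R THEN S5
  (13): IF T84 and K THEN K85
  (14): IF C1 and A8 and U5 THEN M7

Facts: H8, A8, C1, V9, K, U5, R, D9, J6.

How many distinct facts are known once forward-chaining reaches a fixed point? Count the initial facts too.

Round 1: (7) [IF K THEN R66]; (8) [IF V9 THEN V89]; (12) [IF V9 and R THEN S5]; (14) [IF C1 and A8 and U5 THEN M7]. Adds R66, V89, S5, M7.
Round 2: (5) [IF S5 and H8 THEN L3]; (10) [IF M7 THEN P]. Adds L3, P.
Round 3: (3) [IF L3 and C1 THEN W]; (11) [IF P and V9 THEN T9]. Adds W, T9.
Round 4: (6) [IF W and P and K THEN B]. Adds B.
Closure: {A8, B, C1, D9, H8, J6, K, L3, M7, P, R, R66, S5, T9, U5, V89, V9, W} — 18 facts.

18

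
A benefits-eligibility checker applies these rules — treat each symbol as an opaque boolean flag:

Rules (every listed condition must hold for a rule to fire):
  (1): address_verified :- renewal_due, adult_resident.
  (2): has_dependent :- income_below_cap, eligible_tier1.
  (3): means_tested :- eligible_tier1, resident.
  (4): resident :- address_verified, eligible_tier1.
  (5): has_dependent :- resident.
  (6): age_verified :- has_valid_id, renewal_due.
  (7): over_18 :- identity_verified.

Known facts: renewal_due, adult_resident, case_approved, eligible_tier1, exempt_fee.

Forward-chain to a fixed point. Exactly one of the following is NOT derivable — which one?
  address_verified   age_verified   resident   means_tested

Round 1: (1) [address_verified :- renewal_due, adult_resident.]. Adds address_verified.
Round 2: (4) [resident :- address_verified, eligible_tier1.]. Adds resident.
Round 3: (3) [means_tested :- eligible_tier1, resident.]; (5) [has_dependent :- resident.]. Adds means_tested, has_dependent.
Derived: means_tested (round 3), address_verified (round 1), resident (round 2). age_verified never appears in any round.

age_verified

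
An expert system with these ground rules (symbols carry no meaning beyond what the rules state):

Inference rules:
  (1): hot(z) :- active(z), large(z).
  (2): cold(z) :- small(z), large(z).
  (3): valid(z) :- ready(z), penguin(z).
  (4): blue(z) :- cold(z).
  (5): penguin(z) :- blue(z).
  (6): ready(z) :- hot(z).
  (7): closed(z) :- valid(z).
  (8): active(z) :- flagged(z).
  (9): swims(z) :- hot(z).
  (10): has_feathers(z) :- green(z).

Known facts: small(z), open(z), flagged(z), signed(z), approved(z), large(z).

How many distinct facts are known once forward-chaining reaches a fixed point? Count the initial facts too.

15

Round 1: (2) [cold(z) :- small(z), large(z).]; (8) [active(z) :- flagged(z).]. New: cold(z), active(z).
Round 2: (1) [hot(z) :- active(z), large(z).]; (4) [blue(z) :- cold(z).]. New: hot(z), blue(z).
Round 3: (5) [penguin(z) :- blue(z).]; (6) [ready(z) :- hot(z).]; (9) [swims(z) :- hot(z).]. New: penguin(z), ready(z), swims(z).
Round 4: (3) [valid(z) :- ready(z), penguin(z).]. New: valid(z).
Round 5: (7) [closed(z) :- valid(z).]. New: closed(z).
Closure: {active(z), approved(z), blue(z), closed(z), cold(z), flagged(z), hot(z), large(z), open(z), penguin(z), ready(z), signed(z), small(z), swims(z), valid(z)} — 15 facts.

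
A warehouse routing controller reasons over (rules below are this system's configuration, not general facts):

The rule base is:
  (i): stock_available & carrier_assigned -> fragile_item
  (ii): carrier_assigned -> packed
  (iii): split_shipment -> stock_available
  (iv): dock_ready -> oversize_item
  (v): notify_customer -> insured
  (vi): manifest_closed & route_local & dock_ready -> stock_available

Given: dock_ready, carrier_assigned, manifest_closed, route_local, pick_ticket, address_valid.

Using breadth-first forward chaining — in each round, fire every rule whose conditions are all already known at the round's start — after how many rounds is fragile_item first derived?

2

Round 1 fires (ii), (iv), (vi), giving packed, oversize_item, stock_available.
Round 2 fires (i), giving fragile_item.
fragile_item first appears in round 2.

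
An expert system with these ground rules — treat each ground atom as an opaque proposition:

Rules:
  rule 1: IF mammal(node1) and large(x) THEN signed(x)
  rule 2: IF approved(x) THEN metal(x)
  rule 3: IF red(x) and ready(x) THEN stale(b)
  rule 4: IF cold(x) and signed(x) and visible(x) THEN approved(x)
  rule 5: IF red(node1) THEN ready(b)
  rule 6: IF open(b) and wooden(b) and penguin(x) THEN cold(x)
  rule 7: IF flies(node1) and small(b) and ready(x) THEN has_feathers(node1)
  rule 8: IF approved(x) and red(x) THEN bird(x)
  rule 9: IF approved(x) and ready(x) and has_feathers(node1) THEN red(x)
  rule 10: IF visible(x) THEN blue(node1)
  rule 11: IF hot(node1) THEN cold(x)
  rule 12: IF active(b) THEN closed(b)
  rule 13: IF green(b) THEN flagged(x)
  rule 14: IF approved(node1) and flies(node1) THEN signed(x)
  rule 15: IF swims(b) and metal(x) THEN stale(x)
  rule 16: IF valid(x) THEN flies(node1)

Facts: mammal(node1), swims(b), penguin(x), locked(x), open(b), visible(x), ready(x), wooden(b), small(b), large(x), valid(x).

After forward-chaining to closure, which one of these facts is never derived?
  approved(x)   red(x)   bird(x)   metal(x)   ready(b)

[1] rule 1 [IF mammal(node1) and large(x) THEN signed(x)]; rule 6 [IF open(b) and wooden(b) and penguin(x) THEN cold(x)]; rule 10 [IF visible(x) THEN blue(node1)]; rule 16 [IF valid(x) THEN flies(node1)]. ⇒ new: signed(x), cold(x), blue(node1), flies(node1).
[2] rule 4 [IF cold(x) and signed(x) and visible(x) THEN approved(x)]; rule 7 [IF flies(node1) and small(b) and ready(x) THEN has_feathers(node1)]. ⇒ new: approved(x), has_feathers(node1).
[3] rule 2 [IF approved(x) THEN metal(x)]; rule 9 [IF approved(x) and ready(x) and has_feathers(node1) THEN red(x)]. ⇒ new: metal(x), red(x).
[4] rule 3 [IF red(x) and ready(x) THEN stale(b)]; rule 8 [IF approved(x) and red(x) THEN bird(x)]; rule 15 [IF swims(b) and metal(x) THEN stale(x)]. ⇒ new: stale(b), bird(x), stale(x).
Derived: approved(x) (round 2), metal(x) (round 3), red(x) (round 3), bird(x) (round 4). ready(b) never appears in any round.

ready(b)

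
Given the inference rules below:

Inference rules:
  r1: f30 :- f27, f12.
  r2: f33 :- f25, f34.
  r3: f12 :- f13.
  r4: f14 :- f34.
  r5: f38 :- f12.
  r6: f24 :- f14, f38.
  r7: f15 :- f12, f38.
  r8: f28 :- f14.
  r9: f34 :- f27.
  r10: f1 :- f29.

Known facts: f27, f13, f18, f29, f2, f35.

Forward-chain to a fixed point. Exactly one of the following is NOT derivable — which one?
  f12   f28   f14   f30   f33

f33

Round 1 fires r3, r9, r10, giving f12, f34, f1.
Round 2 fires r1, r4, r5, giving f30, f14, f38.
Round 3 fires r6, r7, r8, giving f24, f15, f28.
Derived: f30 (round 2), f28 (round 3), f12 (round 1), f14 (round 2). f33 never appears in any round.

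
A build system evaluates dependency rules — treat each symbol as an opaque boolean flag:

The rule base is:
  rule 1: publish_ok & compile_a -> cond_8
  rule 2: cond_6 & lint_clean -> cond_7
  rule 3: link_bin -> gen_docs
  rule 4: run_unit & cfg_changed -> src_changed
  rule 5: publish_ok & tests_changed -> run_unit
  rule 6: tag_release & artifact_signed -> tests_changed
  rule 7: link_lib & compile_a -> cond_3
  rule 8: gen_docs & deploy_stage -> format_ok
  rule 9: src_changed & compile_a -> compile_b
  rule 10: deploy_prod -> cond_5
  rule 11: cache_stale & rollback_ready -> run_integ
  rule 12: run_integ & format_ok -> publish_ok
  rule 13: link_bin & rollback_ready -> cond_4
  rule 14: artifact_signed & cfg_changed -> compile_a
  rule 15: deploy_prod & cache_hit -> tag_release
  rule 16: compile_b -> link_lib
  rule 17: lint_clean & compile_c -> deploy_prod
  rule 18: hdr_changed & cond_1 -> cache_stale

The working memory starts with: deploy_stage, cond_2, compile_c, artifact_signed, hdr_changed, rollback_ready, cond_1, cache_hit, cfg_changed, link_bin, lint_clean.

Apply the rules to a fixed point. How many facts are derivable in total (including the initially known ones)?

Round 1: rule 3 [link_bin -> gen_docs]; rule 13 [link_bin & rollback_ready -> cond_4]; rule 14 [artifact_signed & cfg_changed -> compile_a]; rule 17 [lint_clean & compile_c -> deploy_prod]; rule 18 [hdr_changed & cond_1 -> cache_stale]. Adds gen_docs, cond_4, compile_a, deploy_prod, cache_stale.
Round 2: rule 8 [gen_docs & deploy_stage -> format_ok]; rule 10 [deploy_prod -> cond_5]; rule 11 [cache_stale & rollback_ready -> run_integ]; rule 15 [deploy_prod & cache_hit -> tag_release]. Adds format_ok, cond_5, run_integ, tag_release.
Round 3: rule 6 [tag_release & artifact_signed -> tests_changed]; rule 12 [run_integ & format_ok -> publish_ok]. Adds tests_changed, publish_ok.
Round 4: rule 1 [publish_ok & compile_a -> cond_8]; rule 5 [publish_ok & tests_changed -> run_unit]. Adds cond_8, run_unit.
Round 5: rule 4 [run_unit & cfg_changed -> src_changed]. Adds src_changed.
Round 6: rule 9 [src_changed & compile_a -> compile_b]. Adds compile_b.
Round 7: rule 16 [compile_b -> link_lib]. Adds link_lib.
Round 8: rule 7 [link_lib & compile_a -> cond_3]. Adds cond_3.
Closure: {artifact_signed, cache_hit, cache_stale, cfg_changed, compile_a, compile_b, compile_c, cond_1, cond_2, cond_3, cond_4, cond_5, cond_8, deploy_prod, deploy_stage, format_ok, gen_docs, hdr_changed, link_bin, link_lib, lint_clean, publish_ok, rollback_ready, run_integ, run_unit, src_changed, tag_release, tests_changed} — 28 facts.

28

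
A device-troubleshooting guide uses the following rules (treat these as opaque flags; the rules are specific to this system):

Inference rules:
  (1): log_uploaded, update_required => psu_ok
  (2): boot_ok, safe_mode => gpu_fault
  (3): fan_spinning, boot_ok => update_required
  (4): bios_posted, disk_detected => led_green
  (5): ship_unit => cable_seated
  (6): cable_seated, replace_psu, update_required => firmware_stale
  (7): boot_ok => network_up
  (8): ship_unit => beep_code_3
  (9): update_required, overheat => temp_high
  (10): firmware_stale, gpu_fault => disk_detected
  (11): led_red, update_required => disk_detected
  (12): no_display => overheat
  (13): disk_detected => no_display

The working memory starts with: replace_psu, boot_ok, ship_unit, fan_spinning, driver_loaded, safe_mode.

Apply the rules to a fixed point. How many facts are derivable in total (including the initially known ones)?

Round 1 fires (2), (3), (5), (7), (8), giving gpu_fault, update_required, cable_seated, network_up, beep_code_3.
Round 2 fires (6), giving firmware_stale.
Round 3 fires (10), giving disk_detected.
Round 4 fires (13), giving no_display.
Round 5 fires (12), giving overheat.
Round 6 fires (9), giving temp_high.
Closure: {beep_code_3, boot_ok, cable_seated, disk_detected, driver_loaded, fan_spinning, firmware_stale, gpu_fault, network_up, no_display, overheat, replace_psu, safe_mode, ship_unit, temp_high, update_required} — 16 facts.

16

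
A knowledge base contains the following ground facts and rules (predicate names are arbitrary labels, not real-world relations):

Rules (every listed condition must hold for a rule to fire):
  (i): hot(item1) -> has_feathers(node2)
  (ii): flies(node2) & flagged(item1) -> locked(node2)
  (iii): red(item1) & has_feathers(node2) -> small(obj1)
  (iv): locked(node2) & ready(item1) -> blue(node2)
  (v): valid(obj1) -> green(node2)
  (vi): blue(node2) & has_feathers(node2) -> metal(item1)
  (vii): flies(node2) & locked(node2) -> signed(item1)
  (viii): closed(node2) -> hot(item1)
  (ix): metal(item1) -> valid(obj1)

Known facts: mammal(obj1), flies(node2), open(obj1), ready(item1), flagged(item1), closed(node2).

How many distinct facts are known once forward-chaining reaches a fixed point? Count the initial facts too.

Round 1 fires (ii), (viii), giving locked(node2), hot(item1).
Round 2 fires (i), (iv), (vii), giving has_feathers(node2), blue(node2), signed(item1).
Round 3 fires (vi), giving metal(item1).
Round 4 fires (ix), giving valid(obj1).
Round 5 fires (v), giving green(node2).
Closure: {blue(node2), closed(node2), flagged(item1), flies(node2), green(node2), has_feathers(node2), hot(item1), locked(node2), mammal(obj1), metal(item1), open(obj1), ready(item1), signed(item1), valid(obj1)} — 14 facts.

14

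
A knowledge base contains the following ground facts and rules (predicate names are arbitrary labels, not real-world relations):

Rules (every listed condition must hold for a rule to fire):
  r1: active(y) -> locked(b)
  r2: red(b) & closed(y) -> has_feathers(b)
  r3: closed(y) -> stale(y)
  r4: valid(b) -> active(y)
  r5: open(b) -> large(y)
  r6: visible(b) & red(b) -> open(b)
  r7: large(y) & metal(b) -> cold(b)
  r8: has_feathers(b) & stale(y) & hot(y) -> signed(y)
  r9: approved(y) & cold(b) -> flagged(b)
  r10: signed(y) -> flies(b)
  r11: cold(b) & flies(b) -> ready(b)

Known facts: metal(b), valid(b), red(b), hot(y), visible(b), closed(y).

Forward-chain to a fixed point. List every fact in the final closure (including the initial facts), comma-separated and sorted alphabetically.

active(y), closed(y), cold(b), flies(b), has_feathers(b), hot(y), large(y), locked(b), metal(b), open(b), ready(b), red(b), signed(y), stale(y), valid(b), visible(b)

Round 1: r2 [red(b) & closed(y) -> has_feathers(b)]; r3 [closed(y) -> stale(y)]; r4 [valid(b) -> active(y)]; r6 [visible(b) & red(b) -> open(b)]. New: has_feathers(b), stale(y), active(y), open(b).
Round 2: r1 [active(y) -> locked(b)]; r5 [open(b) -> large(y)]; r8 [has_feathers(b) & stale(y) & hot(y) -> signed(y)]. New: locked(b), large(y), signed(y).
Round 3: r7 [large(y) & metal(b) -> cold(b)]; r10 [signed(y) -> flies(b)]. New: cold(b), flies(b).
Round 4: r11 [cold(b) & flies(b) -> ready(b)]. New: ready(b).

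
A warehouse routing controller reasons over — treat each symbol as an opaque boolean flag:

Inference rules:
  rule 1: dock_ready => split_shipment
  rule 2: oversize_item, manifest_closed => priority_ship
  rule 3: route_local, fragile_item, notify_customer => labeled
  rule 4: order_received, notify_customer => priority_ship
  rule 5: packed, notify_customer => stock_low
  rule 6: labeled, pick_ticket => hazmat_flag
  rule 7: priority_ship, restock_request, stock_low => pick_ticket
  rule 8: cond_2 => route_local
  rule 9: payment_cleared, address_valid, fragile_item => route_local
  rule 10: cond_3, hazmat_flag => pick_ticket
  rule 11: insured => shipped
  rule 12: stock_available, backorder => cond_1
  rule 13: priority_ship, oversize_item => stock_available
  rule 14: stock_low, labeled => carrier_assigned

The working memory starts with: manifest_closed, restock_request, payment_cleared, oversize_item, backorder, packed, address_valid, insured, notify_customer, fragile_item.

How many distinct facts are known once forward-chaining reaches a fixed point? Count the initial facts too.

20

[1] rule 2 [oversize_item, manifest_closed => priority_ship]; rule 5 [packed, notify_customer => stock_low]; rule 9 [payment_cleared, address_valid, fragile_item => route_local]; rule 11 [insured => shipped]. ⇒ new: priority_ship, stock_low, route_local, shipped.
[2] rule 3 [route_local, fragile_item, notify_customer => labeled]; rule 7 [priority_ship, restock_request, stock_low => pick_ticket]; rule 13 [priority_ship, oversize_item => stock_available]. ⇒ new: labeled, pick_ticket, stock_available.
[3] rule 6 [labeled, pick_ticket => hazmat_flag]; rule 12 [stock_available, backorder => cond_1]; rule 14 [stock_low, labeled => carrier_assigned]. ⇒ new: hazmat_flag, cond_1, carrier_assigned.
Closure: {address_valid, backorder, carrier_assigned, cond_1, fragile_item, hazmat_flag, insured, labeled, manifest_closed, notify_customer, oversize_item, packed, payment_cleared, pick_ticket, priority_ship, restock_request, route_local, shipped, stock_available, stock_low} — 20 facts.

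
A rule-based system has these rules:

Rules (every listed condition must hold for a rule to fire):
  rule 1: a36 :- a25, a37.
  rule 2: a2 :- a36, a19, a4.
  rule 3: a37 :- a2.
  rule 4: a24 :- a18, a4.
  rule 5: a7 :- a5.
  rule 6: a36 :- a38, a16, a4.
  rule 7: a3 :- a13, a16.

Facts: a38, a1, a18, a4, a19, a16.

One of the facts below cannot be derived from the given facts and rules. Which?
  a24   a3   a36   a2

Round 1: rule 4 [a24 :- a18, a4.]; rule 6 [a36 :- a38, a16, a4.]. New: a24, a36.
Round 2: rule 2 [a2 :- a36, a19, a4.]. New: a2.
Round 3: rule 3 [a37 :- a2.]. New: a37.
Derived: a2 (round 2), a24 (round 1), a36 (round 1). a3 never appears in any round.

a3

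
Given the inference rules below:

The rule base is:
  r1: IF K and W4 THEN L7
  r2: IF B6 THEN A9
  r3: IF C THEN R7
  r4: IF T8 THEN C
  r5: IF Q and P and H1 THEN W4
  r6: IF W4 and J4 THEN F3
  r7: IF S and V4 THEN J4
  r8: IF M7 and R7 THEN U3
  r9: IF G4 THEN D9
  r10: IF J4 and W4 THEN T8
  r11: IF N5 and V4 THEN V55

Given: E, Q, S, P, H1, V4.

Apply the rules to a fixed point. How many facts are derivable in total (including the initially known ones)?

12

Round 1: r5 [IF Q and P and H1 THEN W4]; r7 [IF S and V4 THEN J4]. New: W4, J4.
Round 2: r6 [IF W4 and J4 THEN F3]; r10 [IF J4 and W4 THEN T8]. New: F3, T8.
Round 3: r4 [IF T8 THEN C]. New: C.
Round 4: r3 [IF C THEN R7]. New: R7.
Closure: {C, E, F3, H1, J4, P, Q, R7, S, T8, V4, W4} — 12 facts.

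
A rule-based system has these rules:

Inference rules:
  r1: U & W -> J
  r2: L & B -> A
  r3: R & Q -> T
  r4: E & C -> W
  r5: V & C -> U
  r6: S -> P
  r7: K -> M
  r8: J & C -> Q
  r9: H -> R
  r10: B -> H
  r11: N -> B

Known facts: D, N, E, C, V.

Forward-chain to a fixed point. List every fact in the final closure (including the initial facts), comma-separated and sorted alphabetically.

B, C, D, E, H, J, N, Q, R, T, U, V, W

Round 1: r4 [E & C -> W]; r5 [V & C -> U]; r11 [N -> B]. Adds W, U, B.
Round 2: r1 [U & W -> J]; r10 [B -> H]. Adds J, H.
Round 3: r8 [J & C -> Q]; r9 [H -> R]. Adds Q, R.
Round 4: r3 [R & Q -> T]. Adds T.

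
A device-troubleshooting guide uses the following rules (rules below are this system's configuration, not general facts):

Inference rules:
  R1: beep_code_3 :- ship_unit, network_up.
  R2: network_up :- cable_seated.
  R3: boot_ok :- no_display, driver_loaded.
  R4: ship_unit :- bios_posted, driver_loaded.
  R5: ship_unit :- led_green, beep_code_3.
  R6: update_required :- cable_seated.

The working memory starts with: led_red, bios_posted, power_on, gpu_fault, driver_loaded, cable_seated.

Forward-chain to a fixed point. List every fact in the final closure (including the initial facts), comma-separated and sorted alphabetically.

beep_code_3, bios_posted, cable_seated, driver_loaded, gpu_fault, led_red, network_up, power_on, ship_unit, update_required

[1] R2 [network_up :- cable_seated.]; R4 [ship_unit :- bios_posted, driver_loaded.]; R6 [update_required :- cable_seated.]. ⇒ new: network_up, ship_unit, update_required.
[2] R1 [beep_code_3 :- ship_unit, network_up.]. ⇒ new: beep_code_3.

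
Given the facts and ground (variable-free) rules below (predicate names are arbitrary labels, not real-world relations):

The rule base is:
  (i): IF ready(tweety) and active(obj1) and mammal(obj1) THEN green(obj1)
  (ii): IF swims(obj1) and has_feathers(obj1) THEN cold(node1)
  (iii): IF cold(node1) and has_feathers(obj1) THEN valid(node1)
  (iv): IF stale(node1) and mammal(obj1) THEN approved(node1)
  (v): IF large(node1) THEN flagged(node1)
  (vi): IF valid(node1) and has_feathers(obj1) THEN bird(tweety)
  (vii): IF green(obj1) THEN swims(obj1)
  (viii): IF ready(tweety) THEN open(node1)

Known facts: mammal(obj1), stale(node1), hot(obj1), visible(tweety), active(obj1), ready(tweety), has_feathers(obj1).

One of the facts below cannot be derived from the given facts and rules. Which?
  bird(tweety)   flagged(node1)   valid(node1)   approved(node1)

flagged(node1)

[1] (i) [IF ready(tweety) and active(obj1) and mammal(obj1) THEN green(obj1)]; (iv) [IF stale(node1) and mammal(obj1) THEN approved(node1)]; (viii) [IF ready(tweety) THEN open(node1)]. ⇒ new: green(obj1), approved(node1), open(node1).
[2] (vii) [IF green(obj1) THEN swims(obj1)]. ⇒ new: swims(obj1).
[3] (ii) [IF swims(obj1) and has_feathers(obj1) THEN cold(node1)]. ⇒ new: cold(node1).
[4] (iii) [IF cold(node1) and has_feathers(obj1) THEN valid(node1)]. ⇒ new: valid(node1).
[5] (vi) [IF valid(node1) and has_feathers(obj1) THEN bird(tweety)]. ⇒ new: bird(tweety).
Derived: bird(tweety) (round 5), valid(node1) (round 4), approved(node1) (round 1). flagged(node1) never appears in any round.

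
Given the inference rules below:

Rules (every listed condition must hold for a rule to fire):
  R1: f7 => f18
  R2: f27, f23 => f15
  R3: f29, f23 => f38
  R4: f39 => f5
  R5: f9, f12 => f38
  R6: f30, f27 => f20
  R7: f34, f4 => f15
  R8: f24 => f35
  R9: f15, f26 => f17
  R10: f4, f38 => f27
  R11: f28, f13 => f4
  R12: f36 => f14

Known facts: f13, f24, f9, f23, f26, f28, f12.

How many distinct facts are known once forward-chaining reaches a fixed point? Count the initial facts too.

Round 1: R5 [f9, f12 => f38]; R8 [f24 => f35]; R11 [f28, f13 => f4]. Adds f38, f35, f4.
Round 2: R10 [f4, f38 => f27]. Adds f27.
Round 3: R2 [f27, f23 => f15]. Adds f15.
Round 4: R9 [f15, f26 => f17]. Adds f17.
Closure: {f12, f13, f15, f17, f23, f24, f26, f27, f28, f35, f38, f4, f9} — 13 facts.

13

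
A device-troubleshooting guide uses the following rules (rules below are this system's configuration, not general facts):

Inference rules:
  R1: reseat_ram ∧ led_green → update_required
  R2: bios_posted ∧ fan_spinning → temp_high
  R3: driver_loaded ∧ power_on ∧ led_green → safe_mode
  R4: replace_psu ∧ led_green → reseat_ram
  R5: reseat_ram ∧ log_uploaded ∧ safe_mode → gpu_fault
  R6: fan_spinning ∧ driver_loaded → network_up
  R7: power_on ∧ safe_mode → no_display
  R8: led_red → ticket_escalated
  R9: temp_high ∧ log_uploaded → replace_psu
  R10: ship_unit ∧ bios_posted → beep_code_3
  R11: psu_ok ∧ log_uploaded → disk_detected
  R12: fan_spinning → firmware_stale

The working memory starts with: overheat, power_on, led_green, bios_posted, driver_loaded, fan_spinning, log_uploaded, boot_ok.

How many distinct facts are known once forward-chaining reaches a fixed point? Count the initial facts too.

[1] R2 [bios_posted ∧ fan_spinning → temp_high]; R3 [driver_loaded ∧ power_on ∧ led_green → safe_mode]; R6 [fan_spinning ∧ driver_loaded → network_up]; R12 [fan_spinning → firmware_stale]. ⇒ new: temp_high, safe_mode, network_up, firmware_stale.
[2] R7 [power_on ∧ safe_mode → no_display]; R9 [temp_high ∧ log_uploaded → replace_psu]. ⇒ new: no_display, replace_psu.
[3] R4 [replace_psu ∧ led_green → reseat_ram]. ⇒ new: reseat_ram.
[4] R1 [reseat_ram ∧ led_green → update_required]; R5 [reseat_ram ∧ log_uploaded ∧ safe_mode → gpu_fault]. ⇒ new: update_required, gpu_fault.
Closure: {bios_posted, boot_ok, driver_loaded, fan_spinning, firmware_stale, gpu_fault, led_green, log_uploaded, network_up, no_display, overheat, power_on, replace_psu, reseat_ram, safe_mode, temp_high, update_required} — 17 facts.

17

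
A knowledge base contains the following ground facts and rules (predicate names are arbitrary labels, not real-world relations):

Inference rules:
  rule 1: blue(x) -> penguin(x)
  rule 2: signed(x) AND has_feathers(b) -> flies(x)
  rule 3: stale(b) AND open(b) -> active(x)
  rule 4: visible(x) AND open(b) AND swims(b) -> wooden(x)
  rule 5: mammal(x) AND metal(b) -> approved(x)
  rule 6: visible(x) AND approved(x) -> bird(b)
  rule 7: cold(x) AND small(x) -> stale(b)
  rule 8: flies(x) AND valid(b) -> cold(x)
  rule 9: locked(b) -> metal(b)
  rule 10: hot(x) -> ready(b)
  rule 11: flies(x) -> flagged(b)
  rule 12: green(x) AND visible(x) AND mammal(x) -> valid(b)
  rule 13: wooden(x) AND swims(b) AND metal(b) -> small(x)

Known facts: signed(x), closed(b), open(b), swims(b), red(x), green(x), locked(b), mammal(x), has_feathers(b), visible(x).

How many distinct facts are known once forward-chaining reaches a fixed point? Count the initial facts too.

21

Round 1: rule 2 [signed(x) AND has_feathers(b) -> flies(x)]; rule 4 [visible(x) AND open(b) AND swims(b) -> wooden(x)]; rule 9 [locked(b) -> metal(b)]; rule 12 [green(x) AND visible(x) AND mammal(x) -> valid(b)]. Adds flies(x), wooden(x), metal(b), valid(b).
Round 2: rule 5 [mammal(x) AND metal(b) -> approved(x)]; rule 8 [flies(x) AND valid(b) -> cold(x)]; rule 11 [flies(x) -> flagged(b)]; rule 13 [wooden(x) AND swims(b) AND metal(b) -> small(x)]. Adds approved(x), cold(x), flagged(b), small(x).
Round 3: rule 6 [visible(x) AND approved(x) -> bird(b)]; rule 7 [cold(x) AND small(x) -> stale(b)]. Adds bird(b), stale(b).
Round 4: rule 3 [stale(b) AND open(b) -> active(x)]. Adds active(x).
Closure: {active(x), approved(x), bird(b), closed(b), cold(x), flagged(b), flies(x), green(x), has_feathers(b), locked(b), mammal(x), metal(b), open(b), red(x), signed(x), small(x), stale(b), swims(b), valid(b), visible(x), wooden(x)} — 21 facts.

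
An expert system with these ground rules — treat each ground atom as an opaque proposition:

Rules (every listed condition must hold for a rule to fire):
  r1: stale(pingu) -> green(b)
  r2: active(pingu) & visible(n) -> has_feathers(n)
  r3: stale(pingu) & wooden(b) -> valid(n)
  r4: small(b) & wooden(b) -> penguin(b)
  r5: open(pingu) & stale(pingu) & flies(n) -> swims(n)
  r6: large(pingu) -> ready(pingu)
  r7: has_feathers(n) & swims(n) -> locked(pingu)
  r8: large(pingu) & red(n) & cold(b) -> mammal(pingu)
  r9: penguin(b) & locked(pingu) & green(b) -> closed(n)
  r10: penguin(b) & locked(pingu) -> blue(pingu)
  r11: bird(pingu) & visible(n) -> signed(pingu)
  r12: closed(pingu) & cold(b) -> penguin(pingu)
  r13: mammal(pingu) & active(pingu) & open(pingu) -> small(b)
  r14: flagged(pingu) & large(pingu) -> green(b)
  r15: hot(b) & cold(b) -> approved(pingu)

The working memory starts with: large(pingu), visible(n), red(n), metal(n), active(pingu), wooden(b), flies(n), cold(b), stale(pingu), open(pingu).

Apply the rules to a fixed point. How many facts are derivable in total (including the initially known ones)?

21

Round 1 fires r1, r2, r3, r5, r6, r8, giving green(b), has_feathers(n), valid(n), swims(n), ready(pingu), mammal(pingu).
Round 2 fires r7, r13, giving locked(pingu), small(b).
Round 3 fires r4, giving penguin(b).
Round 4 fires r9, r10, giving closed(n), blue(pingu).
Closure: {active(pingu), blue(pingu), closed(n), cold(b), flies(n), green(b), has_feathers(n), large(pingu), locked(pingu), mammal(pingu), metal(n), open(pingu), penguin(b), ready(pingu), red(n), small(b), stale(pingu), swims(n), valid(n), visible(n), wooden(b)} — 21 facts.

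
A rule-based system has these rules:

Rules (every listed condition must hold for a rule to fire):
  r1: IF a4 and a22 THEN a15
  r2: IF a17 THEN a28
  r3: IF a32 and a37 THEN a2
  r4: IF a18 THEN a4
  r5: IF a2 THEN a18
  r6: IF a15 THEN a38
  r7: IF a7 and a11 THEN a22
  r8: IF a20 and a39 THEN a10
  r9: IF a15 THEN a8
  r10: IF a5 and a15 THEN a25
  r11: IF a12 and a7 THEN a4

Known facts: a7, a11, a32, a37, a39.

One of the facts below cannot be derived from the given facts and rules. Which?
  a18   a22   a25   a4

a25

Round 1: r3 [IF a32 and a37 THEN a2]; r7 [IF a7 and a11 THEN a22]. New: a2, a22.
Round 2: r5 [IF a2 THEN a18]. New: a18.
Round 3: r4 [IF a18 THEN a4]. New: a4.
Round 4: r1 [IF a4 and a22 THEN a15]. New: a15.
Round 5: r6 [IF a15 THEN a38]; r9 [IF a15 THEN a8]. New: a38, a8.
Derived: a4 (round 3), a22 (round 1), a18 (round 2). a25 never appears in any round.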